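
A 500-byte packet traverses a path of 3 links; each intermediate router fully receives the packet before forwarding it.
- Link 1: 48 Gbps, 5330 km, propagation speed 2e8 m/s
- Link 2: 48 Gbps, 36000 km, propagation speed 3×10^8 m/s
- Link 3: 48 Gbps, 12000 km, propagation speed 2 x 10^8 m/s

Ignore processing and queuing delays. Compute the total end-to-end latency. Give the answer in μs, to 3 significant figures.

L = 500 × 8 = 4000 bits.
Transmission delay per hop = L/R = 4000/48000000000 = 0.0833333 μs; 3 hops → 0.25 μs.
Propagation delays (d/s per hop): 26650, 120000, 60000 μs; sum = 206650 μs.
End-to-end = 207000 μs.

207000 μs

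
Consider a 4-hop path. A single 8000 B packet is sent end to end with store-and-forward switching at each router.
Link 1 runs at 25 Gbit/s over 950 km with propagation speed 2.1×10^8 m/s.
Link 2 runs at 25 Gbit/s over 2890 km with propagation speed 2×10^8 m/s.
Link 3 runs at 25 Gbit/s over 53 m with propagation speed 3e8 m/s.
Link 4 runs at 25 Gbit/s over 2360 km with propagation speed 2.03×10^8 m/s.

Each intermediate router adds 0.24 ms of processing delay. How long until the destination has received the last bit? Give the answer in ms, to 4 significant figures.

L = 8000 × 8 = 64000 bits.
Transmission delay per hop = L/R = 64000/25000000000 = 0.00256 ms; 4 hops → 0.01024 ms.
Propagation delays (d/s per hop): 4.52381, 14.45, 0.000176667, 11.6256 ms; sum = 30.5996 ms.
Processing at 3 router(s): 3 × 0.24 ms = 0.72 ms.
End-to-end = 31.33 ms.

31.33 ms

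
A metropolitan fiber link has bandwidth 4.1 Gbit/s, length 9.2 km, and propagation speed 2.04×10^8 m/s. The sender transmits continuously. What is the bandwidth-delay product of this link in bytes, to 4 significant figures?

23110 bytes

Propagation delay = 9200 / 204000000 = 4.5098e-05 s.
BDP = R × t_prop = 4.1e+09 × 4.5098e-05 = 184902 bits.
In bytes: 184902/8 = 23110 bytes.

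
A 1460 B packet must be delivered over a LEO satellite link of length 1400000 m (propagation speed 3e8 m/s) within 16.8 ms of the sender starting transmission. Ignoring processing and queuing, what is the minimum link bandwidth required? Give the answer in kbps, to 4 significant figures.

962.6 kbps

L = 11680 bits.
Propagation delay = 1400000 / 300000000 = 4.66667 ms.
Transmission budget = 16.8 − 4.66667 = 12.1333 ms.
R ≥ L / t_tx = 11680 bits / 0.0121333 s = 962.6 kbps.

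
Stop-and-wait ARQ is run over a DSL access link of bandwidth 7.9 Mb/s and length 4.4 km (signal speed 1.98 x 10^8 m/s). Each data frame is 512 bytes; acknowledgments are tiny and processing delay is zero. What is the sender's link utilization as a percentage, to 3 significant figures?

t_tx = L/R = 4096/7900000 = 0.000518481 s.
t_prop = 4400/198000000 = 2.22222e-05 s; RTT = 4.44444e-05 s.
Cycle = t_tx + RTT = 0.000562925 s.
Utilization = t_tx / cycle = 0.000518481/0.000562925 = 92.1 %.

92.1 %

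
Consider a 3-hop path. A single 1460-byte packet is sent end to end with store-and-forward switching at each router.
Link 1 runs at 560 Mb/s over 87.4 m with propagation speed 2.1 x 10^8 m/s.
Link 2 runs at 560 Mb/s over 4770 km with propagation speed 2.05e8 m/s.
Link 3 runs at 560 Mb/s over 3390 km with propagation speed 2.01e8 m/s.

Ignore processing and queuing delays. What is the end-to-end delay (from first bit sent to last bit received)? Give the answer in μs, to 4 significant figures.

L = 1460 × 8 = 11680 bits.
Transmission delay per hop = L/R = 11680/560000000 = 20.8571 μs; 3 hops → 62.5714 μs.
Propagation delays (d/s per hop): 0.41619, 23268.3, 16865.7 μs; sum = 40134.4 μs.
End-to-end = 40200 μs.

40200 μs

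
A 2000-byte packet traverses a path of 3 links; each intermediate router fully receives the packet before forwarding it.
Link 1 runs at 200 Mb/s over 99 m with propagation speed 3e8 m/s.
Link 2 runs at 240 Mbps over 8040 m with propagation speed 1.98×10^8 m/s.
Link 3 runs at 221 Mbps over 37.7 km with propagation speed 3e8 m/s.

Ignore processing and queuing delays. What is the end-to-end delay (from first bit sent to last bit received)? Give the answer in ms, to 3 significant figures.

L = 2000 × 8 = 16000 bits.
Transmission delays (L/R per hop): 0.08, 0.0666667, 0.0723982 ms; sum = 0.219065 ms.
Propagation delays (d/s per hop): 0.00033, 0.0406061, 0.125667 ms; sum = 0.166603 ms.
End-to-end = 0.386 ms.

0.386 ms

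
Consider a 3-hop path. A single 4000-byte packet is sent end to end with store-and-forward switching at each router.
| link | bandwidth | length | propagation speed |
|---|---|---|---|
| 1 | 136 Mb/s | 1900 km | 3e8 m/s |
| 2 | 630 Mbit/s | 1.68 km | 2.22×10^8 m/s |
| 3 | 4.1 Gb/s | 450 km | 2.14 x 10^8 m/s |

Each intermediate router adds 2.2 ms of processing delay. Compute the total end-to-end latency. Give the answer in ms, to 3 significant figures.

13.1 ms

L = 4000 × 8 = 32000 bits.
Transmission delays (L/R per hop): 0.235294, 0.0507937, 0.00780488 ms; sum = 0.293893 ms.
Propagation delays (d/s per hop): 6.33333, 0.00756757, 2.1028 ms; sum = 8.4437 ms.
Processing at 2 router(s): 2 × 2.2 ms = 4.4 ms.
End-to-end = 13.1 ms.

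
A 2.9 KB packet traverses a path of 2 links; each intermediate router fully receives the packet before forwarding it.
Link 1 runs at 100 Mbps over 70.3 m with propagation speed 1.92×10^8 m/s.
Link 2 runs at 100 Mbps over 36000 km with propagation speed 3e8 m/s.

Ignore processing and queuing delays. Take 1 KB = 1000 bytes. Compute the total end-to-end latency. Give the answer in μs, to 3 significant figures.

120000 μs

L = 23200 bits.
Transmission delay per hop = L/R = 23200/100000000 = 232 μs; 2 hops → 464 μs.
Propagation delays (d/s per hop): 0.366146, 120000 μs; sum = 120000 μs.
End-to-end = 120000 μs.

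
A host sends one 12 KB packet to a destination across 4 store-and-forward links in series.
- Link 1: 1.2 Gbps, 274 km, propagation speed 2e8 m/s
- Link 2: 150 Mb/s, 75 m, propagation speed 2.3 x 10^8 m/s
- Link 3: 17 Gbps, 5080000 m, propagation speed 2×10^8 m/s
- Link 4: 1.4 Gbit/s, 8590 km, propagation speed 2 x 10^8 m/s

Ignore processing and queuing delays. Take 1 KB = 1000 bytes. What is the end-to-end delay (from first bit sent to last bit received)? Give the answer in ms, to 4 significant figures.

L = 96000 bits.
Transmission delays (L/R per hop): 0.08, 0.64, 0.00564706, 0.0685714 ms; sum = 0.794218 ms.
Propagation delays (d/s per hop): 1.37, 0.000326087, 25.4, 42.95 ms; sum = 69.7203 ms.
End-to-end = 70.51 ms.

70.51 ms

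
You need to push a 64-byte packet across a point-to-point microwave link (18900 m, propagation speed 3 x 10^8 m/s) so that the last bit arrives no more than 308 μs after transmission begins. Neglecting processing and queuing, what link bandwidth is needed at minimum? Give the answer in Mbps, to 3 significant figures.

2.09 Mbps

L = 512 bits.
Propagation delay = 18900 / 300000000 = 63 μs.
Transmission budget = 308 − 63 = 245 μs.
R ≥ L / t_tx = 512 bits / 0.000245 s = 2.09 Mbps.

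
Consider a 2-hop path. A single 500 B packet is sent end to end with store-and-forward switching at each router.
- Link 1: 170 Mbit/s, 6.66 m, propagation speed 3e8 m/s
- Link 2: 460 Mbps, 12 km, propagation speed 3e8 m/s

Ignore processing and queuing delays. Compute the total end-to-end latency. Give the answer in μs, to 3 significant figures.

L = 500 × 8 = 4000 bits.
Transmission delays (L/R per hop): 23.5294, 8.69565 μs; sum = 32.2251 μs.
Propagation delays (d/s per hop): 0.0222, 40 μs; sum = 40.0222 μs.
End-to-end = 72.2 μs.

72.2 μs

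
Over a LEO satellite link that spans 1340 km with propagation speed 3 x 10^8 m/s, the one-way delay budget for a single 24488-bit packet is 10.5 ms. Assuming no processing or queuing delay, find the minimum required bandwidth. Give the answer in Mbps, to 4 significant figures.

Propagation delay = 1340000 / 300000000 = 4.46667 ms.
Transmission budget = 10.5 − 4.46667 = 6.03333 ms.
R ≥ L / t_tx = 24488 bits / 0.00603333 s = 4.059 Mbps.

4.059 Mbps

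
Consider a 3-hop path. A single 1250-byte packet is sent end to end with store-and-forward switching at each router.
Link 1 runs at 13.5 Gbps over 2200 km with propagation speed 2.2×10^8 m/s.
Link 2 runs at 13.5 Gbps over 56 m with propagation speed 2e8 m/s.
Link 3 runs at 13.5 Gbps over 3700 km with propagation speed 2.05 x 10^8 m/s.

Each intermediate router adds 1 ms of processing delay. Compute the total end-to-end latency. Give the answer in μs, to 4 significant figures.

30050 μs

L = 1250 × 8 = 10000 bits.
Transmission delay per hop = L/R = 10000/13500000000 = 0.740741 μs; 3 hops → 2.22222 μs.
Propagation delays (d/s per hop): 10000, 0.28, 18048.8 μs; sum = 28049.1 μs.
Processing at 2 router(s): 2 × 1 ms = 2000 μs.
End-to-end = 30050 μs.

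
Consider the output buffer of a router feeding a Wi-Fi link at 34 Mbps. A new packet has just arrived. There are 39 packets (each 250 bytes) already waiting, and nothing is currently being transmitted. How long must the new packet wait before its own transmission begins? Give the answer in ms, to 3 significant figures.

Each queued packet: L/R = 2000/34000000 = 0.0588235 ms.
39 queued → 2.29412 ms.
Queuing delay = 2.29 ms.

2.29 ms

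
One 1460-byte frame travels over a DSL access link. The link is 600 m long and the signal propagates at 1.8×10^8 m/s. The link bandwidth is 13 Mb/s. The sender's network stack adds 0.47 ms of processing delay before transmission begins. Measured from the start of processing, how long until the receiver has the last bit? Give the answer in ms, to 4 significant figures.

L = 1460 × 8 = 11680 bits.
Transmission delay = L/R = 11680 / 13000000 = 0.898462 ms.
Propagation delay = d/s = 600 m / 180000000 m/s = 0.00333333 ms.
Plus processing delay 0.47 ms = 0.47 ms.
Total = 1.372 ms.

1.372 ms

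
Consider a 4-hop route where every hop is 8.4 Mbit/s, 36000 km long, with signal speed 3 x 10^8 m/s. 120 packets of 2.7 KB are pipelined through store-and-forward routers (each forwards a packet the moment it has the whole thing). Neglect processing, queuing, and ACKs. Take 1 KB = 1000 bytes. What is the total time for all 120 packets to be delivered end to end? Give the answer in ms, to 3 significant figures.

Per-hop transmission t_tx = L/R = 21600/8400000 = 2.57143 ms.
Per-hop propagation t_prop = 36000000/300000000 = 120 ms.
Pipeline fill: first packet needs 4·t_tx to clear all hops; remaining 119 packets each add one t_tx.
Total = (4+120-1)·t_tx + 4·t_prop = 123·2.57143 + 4·120 = 796 ms.

796 ms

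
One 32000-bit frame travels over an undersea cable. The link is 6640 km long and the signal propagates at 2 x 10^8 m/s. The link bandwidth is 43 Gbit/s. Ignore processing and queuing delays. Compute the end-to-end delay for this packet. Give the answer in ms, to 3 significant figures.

33.2 ms

Transmission delay = L/R = 32000 / 43000000000 = 0.000744186 ms.
Propagation delay = d/s = 6640000 m / 200000000 m/s = 33.2 ms.
Total = 33.2 ms.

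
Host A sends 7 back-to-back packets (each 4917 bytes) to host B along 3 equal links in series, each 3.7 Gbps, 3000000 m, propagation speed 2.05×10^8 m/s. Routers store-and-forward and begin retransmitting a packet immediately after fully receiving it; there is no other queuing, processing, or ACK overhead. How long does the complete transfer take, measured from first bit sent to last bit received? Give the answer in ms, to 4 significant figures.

Per-hop transmission t_tx = L/R = 39336/3700000000 = 0.0106314 ms.
Per-hop propagation t_prop = 3000000/2.05e+08 = 14.6341 ms.
Pipeline fill: first packet needs 3·t_tx to clear all hops; remaining 6 packets each add one t_tx.
Total = (3+7-1)·t_tx + 3·t_prop = 9·0.0106314 + 3·14.6341 = 44.00 ms.

44.00 ms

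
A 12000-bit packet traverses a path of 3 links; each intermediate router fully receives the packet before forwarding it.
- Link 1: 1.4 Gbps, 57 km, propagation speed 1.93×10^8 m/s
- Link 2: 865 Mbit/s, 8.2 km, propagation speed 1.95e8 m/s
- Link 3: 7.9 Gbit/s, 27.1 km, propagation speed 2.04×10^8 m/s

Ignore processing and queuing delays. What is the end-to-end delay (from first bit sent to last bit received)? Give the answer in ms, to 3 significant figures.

0.494 ms

Transmission delays (L/R per hop): 0.00857143, 0.0138728, 0.00151899 ms; sum = 0.0239632 ms.
Propagation delays (d/s per hop): 0.295337, 0.0420513, 0.132843 ms; sum = 0.470231 ms.
End-to-end = 0.494 ms.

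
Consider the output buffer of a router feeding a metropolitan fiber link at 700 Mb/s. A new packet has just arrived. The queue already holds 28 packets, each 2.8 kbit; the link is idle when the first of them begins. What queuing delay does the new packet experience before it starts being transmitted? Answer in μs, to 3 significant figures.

112 μs

Each queued packet: L/R = 2800/700000000 = 4 μs.
28 queued → 112 μs.
Queuing delay = 112 μs.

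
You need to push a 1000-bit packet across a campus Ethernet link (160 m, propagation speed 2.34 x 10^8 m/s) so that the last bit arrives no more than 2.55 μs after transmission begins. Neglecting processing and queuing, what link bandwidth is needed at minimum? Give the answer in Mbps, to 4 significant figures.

Propagation delay = 160 / 234000000 = 0.683761 μs.
Transmission budget = 2.55 − 0.683761 = 1.86624 μs.
R ≥ L / t_tx = 1000 bits / 1.86624e-06 s = 535.8 Mbps.

535.8 Mbps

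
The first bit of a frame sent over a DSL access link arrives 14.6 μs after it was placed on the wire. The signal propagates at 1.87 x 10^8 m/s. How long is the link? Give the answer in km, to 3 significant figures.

2.73 km

d = s × t_prop = 187000000 × 1.46e-05 = 2.73 km.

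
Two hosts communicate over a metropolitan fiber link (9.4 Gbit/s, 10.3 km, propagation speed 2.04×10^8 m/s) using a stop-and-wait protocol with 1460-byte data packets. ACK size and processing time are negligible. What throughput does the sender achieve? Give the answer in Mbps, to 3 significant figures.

114 Mbps

t_tx = L/R = 11680/9400000000 = 1.24255e-06 s.
t_prop = 10300/204000000 = 5.04902e-05 s; RTT = 0.00010098 s.
Cycle = t_tx + RTT = 0.000102223 s.
Throughput = L / cycle = 11680 / 0.000102223 = 114 Mbps.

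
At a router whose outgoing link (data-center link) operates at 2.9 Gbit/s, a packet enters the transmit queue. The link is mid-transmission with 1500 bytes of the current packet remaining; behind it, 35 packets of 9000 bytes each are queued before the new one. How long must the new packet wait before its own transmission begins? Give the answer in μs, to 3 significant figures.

Each queued packet: L/R = 72000/2900000000 = 24.8276 μs.
35 queued → 868.966 μs.
Plus remaining 12000 bits of current packet: 4.13793 μs.
Queuing delay = 873 μs.

873 μs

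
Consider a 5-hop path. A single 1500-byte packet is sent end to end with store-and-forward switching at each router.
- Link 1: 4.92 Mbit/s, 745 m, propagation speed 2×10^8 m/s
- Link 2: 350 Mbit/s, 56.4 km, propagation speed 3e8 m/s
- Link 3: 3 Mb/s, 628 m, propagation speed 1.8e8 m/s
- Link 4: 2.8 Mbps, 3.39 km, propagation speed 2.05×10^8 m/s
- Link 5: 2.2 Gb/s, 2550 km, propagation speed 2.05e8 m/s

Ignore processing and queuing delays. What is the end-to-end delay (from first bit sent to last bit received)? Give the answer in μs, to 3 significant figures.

L = 1500 × 8 = 12000 bits.
Transmission delays (L/R per hop): 2439.02, 34.2857, 4000, 4285.71, 5.45455 μs; sum = 10764.5 μs.
Propagation delays (d/s per hop): 3.725, 188, 3.48889, 16.5366, 12439 μs; sum = 12650.8 μs.
End-to-end = 23400 μs.

23400 μs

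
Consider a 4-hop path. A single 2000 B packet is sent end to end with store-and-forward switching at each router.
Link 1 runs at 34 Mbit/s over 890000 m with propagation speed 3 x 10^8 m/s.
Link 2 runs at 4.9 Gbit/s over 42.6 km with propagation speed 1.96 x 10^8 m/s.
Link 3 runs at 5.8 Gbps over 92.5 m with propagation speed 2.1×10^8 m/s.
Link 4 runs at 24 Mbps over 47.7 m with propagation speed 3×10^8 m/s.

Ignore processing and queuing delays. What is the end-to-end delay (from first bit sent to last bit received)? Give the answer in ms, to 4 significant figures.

L = 2000 × 8 = 16000 bits.
Transmission delays (L/R per hop): 0.470588, 0.00326531, 0.00275862, 0.666667 ms; sum = 1.14328 ms.
Propagation delays (d/s per hop): 2.96667, 0.217347, 0.000440476, 0.000159 ms; sum = 3.18461 ms.
End-to-end = 4.328 ms.

4.328 ms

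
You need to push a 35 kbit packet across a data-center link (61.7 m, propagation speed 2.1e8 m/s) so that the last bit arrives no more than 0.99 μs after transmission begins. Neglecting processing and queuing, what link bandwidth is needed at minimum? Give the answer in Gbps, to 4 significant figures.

Propagation delay = 61.7 / 210000000 = 0.29381 μs.
Transmission budget = 0.99 − 0.29381 = 0.69619 μs.
R ≥ L / t_tx = 35000 bits / 6.9619e-07 s = 50.27 Gbps.

50.27 Gbps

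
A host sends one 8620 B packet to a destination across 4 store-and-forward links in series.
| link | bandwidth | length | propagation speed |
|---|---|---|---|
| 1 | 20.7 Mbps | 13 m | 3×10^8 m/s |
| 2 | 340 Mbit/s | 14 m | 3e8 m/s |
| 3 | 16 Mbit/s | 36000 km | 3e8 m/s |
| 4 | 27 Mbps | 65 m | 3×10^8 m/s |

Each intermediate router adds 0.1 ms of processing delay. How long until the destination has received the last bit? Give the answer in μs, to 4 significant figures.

L = 8620 × 8 = 68960 bits.
Transmission delays (L/R per hop): 3331.4, 202.824, 4310, 2554.07 μs; sum = 10398.3 μs.
Propagation delays (d/s per hop): 0.0433333, 0.0466667, 120000, 0.216667 μs; sum = 120000 μs.
Processing at 3 router(s): 3 × 0.1 ms = 300 μs.
End-to-end = 130700 μs.

130700 μs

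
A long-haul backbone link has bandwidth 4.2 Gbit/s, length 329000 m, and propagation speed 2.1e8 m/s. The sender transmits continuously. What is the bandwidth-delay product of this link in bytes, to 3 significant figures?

823000 bytes

Propagation delay = 329000 / 210000000 = 0.00156667 s.
BDP = R × t_prop = 4200000000 × 0.00156667 = 6580000 bits.
In bytes: 6580000/8 = 823000 bytes.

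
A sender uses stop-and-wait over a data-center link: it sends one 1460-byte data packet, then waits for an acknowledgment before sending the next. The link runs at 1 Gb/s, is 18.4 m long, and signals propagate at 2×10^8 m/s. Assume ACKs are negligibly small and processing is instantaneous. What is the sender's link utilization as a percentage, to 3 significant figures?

t_tx = L/R = 11680/1000000000 = 1.168e-05 s.
t_prop = 18.4/200000000 = 9.2e-08 s; RTT = 1.84e-07 s.
Cycle = t_tx + RTT = 1.1864e-05 s.
Utilization = t_tx / cycle = 1.168e-05/1.1864e-05 = 98.4 %.

98.4 %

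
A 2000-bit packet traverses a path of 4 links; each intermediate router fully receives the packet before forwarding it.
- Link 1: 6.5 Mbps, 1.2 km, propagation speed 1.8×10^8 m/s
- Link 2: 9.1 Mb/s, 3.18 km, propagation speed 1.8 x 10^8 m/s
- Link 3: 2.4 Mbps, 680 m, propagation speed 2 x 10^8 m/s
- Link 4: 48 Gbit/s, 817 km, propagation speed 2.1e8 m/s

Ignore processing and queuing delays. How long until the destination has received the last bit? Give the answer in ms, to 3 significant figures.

Transmission delays (L/R per hop): 0.307692, 0.21978, 0.833333, 4.16667e-05 ms; sum = 1.36085 ms.
Propagation delays (d/s per hop): 0.00666667, 0.0176667, 0.0034, 3.89048 ms; sum = 3.91821 ms.
End-to-end = 5.28 ms.

5.28 ms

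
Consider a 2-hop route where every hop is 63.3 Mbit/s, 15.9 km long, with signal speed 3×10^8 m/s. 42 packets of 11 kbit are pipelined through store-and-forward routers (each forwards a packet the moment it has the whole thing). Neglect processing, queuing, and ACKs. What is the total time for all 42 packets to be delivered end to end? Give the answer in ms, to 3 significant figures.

7.58 ms

Per-hop transmission t_tx = L/R = 11000/63300000 = 0.173776 ms.
Per-hop propagation t_prop = 15900/300000000 = 0.053 ms.
Pipeline fill: first packet needs 2·t_tx to clear all hops; remaining 41 packets each add one t_tx.
Total = (2+42-1)·t_tx + 2·t_prop = 43·0.173776 + 2·0.053 = 7.58 ms.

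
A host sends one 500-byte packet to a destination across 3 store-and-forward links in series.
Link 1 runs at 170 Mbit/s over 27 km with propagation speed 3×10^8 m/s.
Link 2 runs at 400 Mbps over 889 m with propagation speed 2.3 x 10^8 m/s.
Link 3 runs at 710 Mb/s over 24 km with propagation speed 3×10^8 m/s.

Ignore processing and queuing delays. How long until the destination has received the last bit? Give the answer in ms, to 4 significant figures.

0.2130 ms

L = 500 × 8 = 4000 bits.
Transmission delays (L/R per hop): 0.0235294, 0.01, 0.0056338 ms; sum = 0.0391632 ms.
Propagation delays (d/s per hop): 0.09, 0.00386522, 0.08 ms; sum = 0.173865 ms.
End-to-end = 0.2130 ms.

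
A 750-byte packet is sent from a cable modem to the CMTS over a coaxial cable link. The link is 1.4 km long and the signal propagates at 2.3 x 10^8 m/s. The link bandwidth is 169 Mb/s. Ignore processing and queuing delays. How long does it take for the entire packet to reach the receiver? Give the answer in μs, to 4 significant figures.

41.59 μs

L = 750 × 8 = 6000 bits.
Transmission delay = L/R = 6000 / 169000000 = 35.503 μs.
Propagation delay = d/s = 1400 m / 2.3e+08 m/s = 6.08696 μs.
Total = 41.59 μs.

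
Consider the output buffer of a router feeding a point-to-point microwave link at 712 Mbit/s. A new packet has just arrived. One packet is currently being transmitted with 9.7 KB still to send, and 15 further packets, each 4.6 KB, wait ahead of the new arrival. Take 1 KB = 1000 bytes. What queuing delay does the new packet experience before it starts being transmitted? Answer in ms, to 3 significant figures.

0.884 ms

Each queued packet: L/R = 36800/712000000 = 0.0516854 ms.
15 queued → 0.775281 ms.
Plus remaining 77600 bits of current packet: 0.108989 ms.
Queuing delay = 0.884 ms.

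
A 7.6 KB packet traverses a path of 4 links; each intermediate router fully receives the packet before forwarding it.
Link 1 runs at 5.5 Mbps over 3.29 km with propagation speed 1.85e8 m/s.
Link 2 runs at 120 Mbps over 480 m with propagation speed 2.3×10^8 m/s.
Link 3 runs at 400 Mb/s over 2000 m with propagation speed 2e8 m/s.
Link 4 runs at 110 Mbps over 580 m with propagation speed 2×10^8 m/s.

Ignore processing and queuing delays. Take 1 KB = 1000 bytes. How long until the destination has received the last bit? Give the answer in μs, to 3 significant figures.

L = 60800 bits.
Transmission delays (L/R per hop): 11054.5, 506.667, 152, 552.727 μs; sum = 12265.9 μs.
Propagation delays (d/s per hop): 17.7838, 2.08696, 10, 2.9 μs; sum = 32.7707 μs.
End-to-end = 12300 μs.

12300 μs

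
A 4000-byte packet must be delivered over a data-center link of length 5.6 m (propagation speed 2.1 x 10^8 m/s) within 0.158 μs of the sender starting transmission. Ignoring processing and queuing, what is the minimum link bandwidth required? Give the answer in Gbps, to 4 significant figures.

243.7 Gbps

L = 32000 bits.
Propagation delay = 5.6 / 210000000 = 0.0266667 μs.
Transmission budget = 0.158 − 0.0266667 = 0.131333 μs.
R ≥ L / t_tx = 32000 bits / 1.31333e-07 s = 243.7 Gbps.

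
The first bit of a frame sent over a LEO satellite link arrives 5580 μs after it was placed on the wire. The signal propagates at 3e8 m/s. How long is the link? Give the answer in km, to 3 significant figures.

1670 km

d = s × t_prop = 300000000 × 0.00558 = 1670 km.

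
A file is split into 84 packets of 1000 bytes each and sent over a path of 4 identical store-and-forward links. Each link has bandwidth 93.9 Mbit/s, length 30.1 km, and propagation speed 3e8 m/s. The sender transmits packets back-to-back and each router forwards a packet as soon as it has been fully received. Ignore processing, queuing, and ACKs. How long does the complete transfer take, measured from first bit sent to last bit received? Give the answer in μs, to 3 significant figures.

Per-hop transmission t_tx = L/R = 8000/93900000 = 85.197 μs.
Per-hop propagation t_prop = 30100/300000000 = 100.333 μs.
Pipeline fill: first packet needs 4·t_tx to clear all hops; remaining 83 packets each add one t_tx.
Total = (4+84-1)·t_tx + 4·t_prop = 87·85.197 + 4·100.333 = 7810 μs.

7810 μs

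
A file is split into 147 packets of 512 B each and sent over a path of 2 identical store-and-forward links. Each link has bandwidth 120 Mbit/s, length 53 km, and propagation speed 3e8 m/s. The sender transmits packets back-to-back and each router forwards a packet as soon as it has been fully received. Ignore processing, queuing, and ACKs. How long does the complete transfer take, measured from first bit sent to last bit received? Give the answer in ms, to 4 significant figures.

5.405 ms

Per-hop transmission t_tx = L/R = 4096/120000000 = 0.0341333 ms.
Per-hop propagation t_prop = 53000/300000000 = 0.176667 ms.
Pipeline fill: first packet needs 2·t_tx to clear all hops; remaining 146 packets each add one t_tx.
Total = (2+147-1)·t_tx + 2·t_prop = 148·0.0341333 + 2·0.176667 = 5.405 ms.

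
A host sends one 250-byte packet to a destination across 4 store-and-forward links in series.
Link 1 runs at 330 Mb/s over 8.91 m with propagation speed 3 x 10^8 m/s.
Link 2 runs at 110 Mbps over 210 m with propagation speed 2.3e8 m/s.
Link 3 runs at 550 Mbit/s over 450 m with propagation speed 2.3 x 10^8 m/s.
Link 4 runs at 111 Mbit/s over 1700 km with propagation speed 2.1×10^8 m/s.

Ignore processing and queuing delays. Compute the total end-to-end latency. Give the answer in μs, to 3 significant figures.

L = 250 × 8 = 2000 bits.
Transmission delays (L/R per hop): 6.06061, 18.1818, 3.63636, 18.018 μs; sum = 45.8968 μs.
Propagation delays (d/s per hop): 0.0297, 0.913043, 1.95652, 8095.24 μs; sum = 8098.14 μs.
End-to-end = 8140 μs.

8140 μs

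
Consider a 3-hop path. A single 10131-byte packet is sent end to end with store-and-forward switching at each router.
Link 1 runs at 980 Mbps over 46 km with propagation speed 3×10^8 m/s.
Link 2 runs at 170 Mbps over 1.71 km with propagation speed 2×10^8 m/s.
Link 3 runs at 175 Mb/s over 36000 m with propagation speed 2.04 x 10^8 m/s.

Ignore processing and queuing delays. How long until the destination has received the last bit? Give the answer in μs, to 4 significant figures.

L = 10131 × 8 = 81048 bits.
Transmission delays (L/R per hop): 82.702, 476.753, 463.131 μs; sum = 1022.59 μs.
Propagation delays (d/s per hop): 153.333, 8.55, 176.471 μs; sum = 338.354 μs.
End-to-end = 1361 μs.

1361 μs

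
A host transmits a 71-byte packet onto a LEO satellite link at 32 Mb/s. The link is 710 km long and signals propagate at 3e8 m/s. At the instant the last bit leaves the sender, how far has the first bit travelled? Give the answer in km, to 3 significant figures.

5.33 km

t_tx = L/R = 568/32000000 = 1.775e-05 s.
Distance = s × t_tx = 300000000 × 1.775e-05 = 5.33 km.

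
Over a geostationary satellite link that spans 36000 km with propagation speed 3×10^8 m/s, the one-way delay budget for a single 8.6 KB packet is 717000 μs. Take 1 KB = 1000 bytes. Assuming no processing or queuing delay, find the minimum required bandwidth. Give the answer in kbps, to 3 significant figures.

115 kbps

L = 68800 bits.
Propagation delay = 36000000 / 300000000 = 120000 μs.
Transmission budget = 717000 − 120000 = 597000 μs.
R ≥ L / t_tx = 68800 bits / 0.597 s = 115 kbps.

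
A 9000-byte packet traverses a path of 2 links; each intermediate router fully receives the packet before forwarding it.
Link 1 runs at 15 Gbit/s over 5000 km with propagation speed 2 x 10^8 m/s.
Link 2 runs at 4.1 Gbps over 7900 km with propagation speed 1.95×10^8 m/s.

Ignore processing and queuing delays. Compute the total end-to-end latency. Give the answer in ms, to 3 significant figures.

L = 9000 × 8 = 72000 bits.
Transmission delays (L/R per hop): 0.0048, 0.017561 ms; sum = 0.022361 ms.
Propagation delays (d/s per hop): 25, 40.5128 ms; sum = 65.5128 ms.
End-to-end = 65.5 ms.

65.5 ms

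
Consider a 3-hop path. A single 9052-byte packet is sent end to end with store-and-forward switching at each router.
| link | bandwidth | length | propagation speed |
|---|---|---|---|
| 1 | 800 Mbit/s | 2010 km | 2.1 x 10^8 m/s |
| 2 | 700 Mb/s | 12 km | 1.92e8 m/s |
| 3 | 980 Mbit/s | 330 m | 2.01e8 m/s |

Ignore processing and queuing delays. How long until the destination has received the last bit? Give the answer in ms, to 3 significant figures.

L = 9052 × 8 = 72416 bits.
Transmission delays (L/R per hop): 0.09052, 0.103451, 0.0738939 ms; sum = 0.267865 ms.
Propagation delays (d/s per hop): 9.57143, 0.0625, 0.00164179 ms; sum = 9.63557 ms.
End-to-end = 9.90 ms.

9.90 ms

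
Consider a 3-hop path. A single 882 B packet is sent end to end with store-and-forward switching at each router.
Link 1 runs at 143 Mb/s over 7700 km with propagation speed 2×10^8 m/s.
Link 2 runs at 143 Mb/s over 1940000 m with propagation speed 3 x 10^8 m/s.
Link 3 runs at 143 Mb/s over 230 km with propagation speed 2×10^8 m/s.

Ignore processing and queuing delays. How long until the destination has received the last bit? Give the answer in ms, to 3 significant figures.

L = 882 × 8 = 7056 bits.
Transmission delay per hop = L/R = 7056/143000000 = 0.0493427 ms; 3 hops → 0.148028 ms.
Propagation delays (d/s per hop): 38.5, 6.46667, 1.15 ms; sum = 46.1167 ms.
End-to-end = 46.3 ms.

46.3 ms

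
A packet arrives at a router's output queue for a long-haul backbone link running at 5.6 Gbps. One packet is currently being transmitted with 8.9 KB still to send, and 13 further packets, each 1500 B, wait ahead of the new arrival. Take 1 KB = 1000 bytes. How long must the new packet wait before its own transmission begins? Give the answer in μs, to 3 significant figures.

Each queued packet: L/R = 12000/5600000000 = 2.14286 μs.
13 queued → 27.8571 μs.
Plus remaining 71200 bits of current packet: 12.7143 μs.
Queuing delay = 40.6 μs.

40.6 μs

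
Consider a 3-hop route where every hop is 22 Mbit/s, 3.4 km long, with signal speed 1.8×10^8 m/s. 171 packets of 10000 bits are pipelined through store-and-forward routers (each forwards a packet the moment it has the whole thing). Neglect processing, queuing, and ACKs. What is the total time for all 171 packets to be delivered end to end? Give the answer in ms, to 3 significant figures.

78.7 ms

Per-hop transmission t_tx = L/R = 10000/22000000 = 0.454545 ms.
Per-hop propagation t_prop = 3400/180000000 = 0.0188889 ms.
Pipeline fill: first packet needs 3·t_tx to clear all hops; remaining 170 packets each add one t_tx.
Total = (3+171-1)·t_tx + 3·t_prop = 173·0.454545 + 3·0.0188889 = 78.7 ms.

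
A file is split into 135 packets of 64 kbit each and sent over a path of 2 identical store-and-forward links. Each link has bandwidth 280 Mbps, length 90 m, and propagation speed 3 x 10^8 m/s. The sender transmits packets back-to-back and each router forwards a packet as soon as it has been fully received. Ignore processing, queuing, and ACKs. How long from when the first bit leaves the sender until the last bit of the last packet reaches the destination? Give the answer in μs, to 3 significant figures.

31100 μs

Per-hop transmission t_tx = L/R = 64000/280000000 = 228.571 μs.
Per-hop propagation t_prop = 90/300000000 = 0.3 μs.
Pipeline fill: first packet needs 2·t_tx to clear all hops; remaining 134 packets each add one t_tx.
Total = (2+135-1)·t_tx + 2·t_prop = 136·228.571 + 2·0.3 = 31100 μs.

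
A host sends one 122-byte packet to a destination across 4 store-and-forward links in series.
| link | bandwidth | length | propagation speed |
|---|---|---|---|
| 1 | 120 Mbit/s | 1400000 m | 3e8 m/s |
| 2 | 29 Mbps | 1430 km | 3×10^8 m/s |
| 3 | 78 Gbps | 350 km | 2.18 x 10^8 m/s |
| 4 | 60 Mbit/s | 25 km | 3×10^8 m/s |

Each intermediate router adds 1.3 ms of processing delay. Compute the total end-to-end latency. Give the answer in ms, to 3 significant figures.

L = 122 × 8 = 976 bits.
Transmission delays (L/R per hop): 0.00813333, 0.0336552, 1.25128e-05, 0.0162667 ms; sum = 0.0580677 ms.
Propagation delays (d/s per hop): 4.66667, 4.76667, 1.6055, 0.0833333 ms; sum = 11.1222 ms.
Processing at 3 router(s): 3 × 1.3 ms = 3.9 ms.
End-to-end = 15.1 ms.

15.1 ms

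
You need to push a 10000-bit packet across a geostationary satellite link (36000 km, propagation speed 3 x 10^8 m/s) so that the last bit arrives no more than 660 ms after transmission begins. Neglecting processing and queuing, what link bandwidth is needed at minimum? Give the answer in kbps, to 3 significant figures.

Propagation delay = 36000000 / 300000000 = 120 ms.
Transmission budget = 660 − 120 = 540 ms.
R ≥ L / t_tx = 10000 bits / 0.54 s = 18.5 kbps.

18.5 kbps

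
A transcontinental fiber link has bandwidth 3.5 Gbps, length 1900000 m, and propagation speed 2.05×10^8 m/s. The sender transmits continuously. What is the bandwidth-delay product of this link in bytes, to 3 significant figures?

4050000 bytes

Propagation delay = 1900000 / 2.05e+08 = 0.00926829 s.
BDP = R × t_prop = 3500000000 × 0.00926829 = 32439000 bits.
In bytes: 32439000/8 = 4050000 bytes.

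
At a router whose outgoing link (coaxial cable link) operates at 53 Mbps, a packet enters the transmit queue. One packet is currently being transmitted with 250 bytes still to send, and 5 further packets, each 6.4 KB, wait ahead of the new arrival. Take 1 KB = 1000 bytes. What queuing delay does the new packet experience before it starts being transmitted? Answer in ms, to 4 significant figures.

4.868 ms

Each queued packet: L/R = 51200/53000000 = 0.966038 ms.
5 queued → 4.83019 ms.
Plus remaining 2000 bits of current packet: 0.0377358 ms.
Queuing delay = 4.868 ms.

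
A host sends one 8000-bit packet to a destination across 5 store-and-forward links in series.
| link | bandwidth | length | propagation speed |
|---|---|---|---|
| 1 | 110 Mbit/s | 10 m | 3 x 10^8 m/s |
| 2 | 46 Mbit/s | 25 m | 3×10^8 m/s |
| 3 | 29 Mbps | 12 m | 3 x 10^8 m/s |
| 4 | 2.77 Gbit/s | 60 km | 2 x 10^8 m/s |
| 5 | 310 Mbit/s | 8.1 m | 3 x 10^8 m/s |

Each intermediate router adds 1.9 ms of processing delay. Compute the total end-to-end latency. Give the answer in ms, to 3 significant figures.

Transmission delays (L/R per hop): 0.0727273, 0.173913, 0.275862, 0.00288809, 0.0258065 ms; sum = 0.551197 ms.
Propagation delays (d/s per hop): 3.33333e-05, 8.33333e-05, 4e-05, 0.3, 2.7e-05 ms; sum = 0.300184 ms.
Processing at 4 router(s): 4 × 1.9 ms = 7.6 ms.
End-to-end = 8.45 ms.

8.45 ms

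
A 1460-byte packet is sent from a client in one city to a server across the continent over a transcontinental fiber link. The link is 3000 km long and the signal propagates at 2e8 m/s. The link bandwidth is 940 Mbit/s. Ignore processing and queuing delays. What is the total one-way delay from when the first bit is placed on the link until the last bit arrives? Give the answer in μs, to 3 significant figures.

15000 μs

L = 1460 × 8 = 11680 bits.
Transmission delay = L/R = 11680 / 940000000 = 12.4255 μs.
Propagation delay = d/s = 3000000 m / 200000000 m/s = 15000 μs.
Total = 15000 μs.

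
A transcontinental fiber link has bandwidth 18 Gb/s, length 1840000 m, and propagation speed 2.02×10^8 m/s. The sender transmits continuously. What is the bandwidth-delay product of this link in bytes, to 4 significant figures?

20500000 bytes

Propagation delay = 1840000 / 202000000 = 0.00910891 s.
BDP = R × t_prop = 18000000000 × 0.00910891 = 163960000 bits.
In bytes: 163960000/8 = 20500000 bytes.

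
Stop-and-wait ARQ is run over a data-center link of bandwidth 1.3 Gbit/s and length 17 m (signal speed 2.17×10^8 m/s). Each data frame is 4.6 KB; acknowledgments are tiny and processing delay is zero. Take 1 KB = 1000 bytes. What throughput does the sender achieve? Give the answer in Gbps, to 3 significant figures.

1.29 Gbps

t_tx = L/R = 36800/1300000000 = 2.83077e-05 s.
t_prop = 17/217000000 = 7.8341e-08 s; RTT = 1.56682e-07 s.
Cycle = t_tx + RTT = 2.84644e-05 s.
Throughput = L / cycle = 36800 / 2.84644e-05 = 1.29 Gbps.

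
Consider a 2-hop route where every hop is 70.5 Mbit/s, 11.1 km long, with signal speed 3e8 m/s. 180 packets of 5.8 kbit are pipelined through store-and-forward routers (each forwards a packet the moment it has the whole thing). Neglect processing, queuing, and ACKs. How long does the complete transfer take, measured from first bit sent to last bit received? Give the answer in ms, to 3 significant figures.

15.0 ms

Per-hop transmission t_tx = L/R = 5800/70500000 = 0.0822695 ms.
Per-hop propagation t_prop = 11100/300000000 = 0.037 ms.
Pipeline fill: first packet needs 2·t_tx to clear all hops; remaining 179 packets each add one t_tx.
Total = (2+180-1)·t_tx + 2·t_prop = 181·0.0822695 + 2·0.037 = 15.0 ms.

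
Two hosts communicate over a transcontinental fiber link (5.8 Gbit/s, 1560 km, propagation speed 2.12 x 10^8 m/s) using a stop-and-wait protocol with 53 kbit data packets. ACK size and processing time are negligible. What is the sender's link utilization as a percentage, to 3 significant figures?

t_tx = L/R = 53000/5800000000 = 9.13793e-06 s.
t_prop = 1560000/212000000 = 0.00735849 s; RTT = 0.014717 s.
Cycle = t_tx + RTT = 0.0147261 s.
Utilization = t_tx / cycle = 9.13793e-06/0.0147261 = 0.0621 %.

0.0621 %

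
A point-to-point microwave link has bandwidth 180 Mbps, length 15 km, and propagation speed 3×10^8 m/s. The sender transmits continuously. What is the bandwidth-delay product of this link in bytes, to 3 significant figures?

Propagation delay = 15000 / 300000000 = 5e-05 s.
BDP = R × t_prop = 180000000 × 5e-05 = 9000 bits.
In bytes: 9000/8 = 1130 bytes.

1130 bytes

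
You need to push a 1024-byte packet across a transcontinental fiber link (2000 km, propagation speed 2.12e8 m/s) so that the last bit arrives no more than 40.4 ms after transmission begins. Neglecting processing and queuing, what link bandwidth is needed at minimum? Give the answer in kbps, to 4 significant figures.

264.5 kbps

L = 8192 bits.
Propagation delay = 2000000 / 212000000 = 9.43396 ms.
Transmission budget = 40.4 − 9.43396 = 30.966 ms.
R ≥ L / t_tx = 8192 bits / 0.030966 s = 264.5 kbps.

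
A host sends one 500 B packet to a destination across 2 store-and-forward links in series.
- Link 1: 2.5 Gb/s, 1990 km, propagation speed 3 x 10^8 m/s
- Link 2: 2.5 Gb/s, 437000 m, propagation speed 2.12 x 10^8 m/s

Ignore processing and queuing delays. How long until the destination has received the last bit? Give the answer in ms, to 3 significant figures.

L = 500 × 8 = 4000 bits.
Transmission delay per hop = L/R = 4000/2500000000 = 0.0016 ms; 2 hops → 0.0032 ms.
Propagation delays (d/s per hop): 6.63333, 2.06132 ms; sum = 8.69465 ms.
End-to-end = 8.70 ms.

8.70 ms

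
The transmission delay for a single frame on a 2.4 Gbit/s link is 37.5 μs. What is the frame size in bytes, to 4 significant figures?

11250 bytes

L = R × t_tx = 2400000000 b/s × 3.75e-05 s = 90000 bits.
In bytes: 90000 / 8 = 11250 bytes.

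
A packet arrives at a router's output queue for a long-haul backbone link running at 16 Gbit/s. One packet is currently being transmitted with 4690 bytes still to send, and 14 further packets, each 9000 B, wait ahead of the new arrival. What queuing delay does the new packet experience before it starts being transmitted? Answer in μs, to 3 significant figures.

Each queued packet: L/R = 72000/16000000000 = 4.5 μs.
14 queued → 63 μs.
Plus remaining 37520 bits of current packet: 2.345 μs.
Queuing delay = 65.3 μs.

65.3 μs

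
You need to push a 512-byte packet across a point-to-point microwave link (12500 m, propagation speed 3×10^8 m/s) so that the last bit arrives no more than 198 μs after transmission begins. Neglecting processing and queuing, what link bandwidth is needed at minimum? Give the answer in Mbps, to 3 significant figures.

L = 4096 bits.
Propagation delay = 12500 / 300000000 = 41.6667 μs.
Transmission budget = 198 − 41.6667 = 156.333 μs.
R ≥ L / t_tx = 4096 bits / 0.000156333 s = 26.2 Mbps.

26.2 Mbps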